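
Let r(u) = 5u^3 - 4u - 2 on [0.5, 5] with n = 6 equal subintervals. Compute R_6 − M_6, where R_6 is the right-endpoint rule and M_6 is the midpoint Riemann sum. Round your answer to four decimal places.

R_6 = 967.46484375.
M_6 ≈ 713.970703.
R_6 − M_6 ≈ 253.4941.

253.4941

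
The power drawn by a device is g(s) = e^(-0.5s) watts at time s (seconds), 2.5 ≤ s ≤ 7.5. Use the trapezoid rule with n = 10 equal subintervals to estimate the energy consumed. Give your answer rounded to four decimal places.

Δs = (7.5 − 2.5)/10 = 0.5.
g(2.5) ≈ 0.2865, g(3) ≈ 0.2231, g(3.5) ≈ 0.1738, g(4) ≈ 0.1353, g(4.5) ≈ 0.1054, g(5) ≈ 0.0821, g(5.5) ≈ 0.0639, g(6) ≈ 0.0498, g(6.5) ≈ 0.0388, g(7) ≈ 0.0302, g(7.5) ≈ 0.0235.
T_10 = (Δs/2)·[g(s_0) + 2g(s_1) + ... + 2g(s_{9}) + g(s_10)].
Sum ≈ 0.5287.

0.5287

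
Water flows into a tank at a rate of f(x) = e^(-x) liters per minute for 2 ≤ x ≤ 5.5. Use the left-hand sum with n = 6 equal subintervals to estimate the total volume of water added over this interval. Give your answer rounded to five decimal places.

0.17323

Δx = (5.5 − 2)/6 = 7/12.
Left endpoints: 2, 31/12, 19/6, 3.75, 13/3, 59/12.
f(2) ≈ 0.13534, f(31/12) ≈ 0.07552, f(19/6) ≈ 0.04214, f(3.75) ≈ 0.02352, f(13/3) ≈ 0.01312, f(59/12) ≈ 0.00732.
Sum = Δx · [f(2) + f(31/12) + f(19/6) + ...].
Sum ≈ 0.17323.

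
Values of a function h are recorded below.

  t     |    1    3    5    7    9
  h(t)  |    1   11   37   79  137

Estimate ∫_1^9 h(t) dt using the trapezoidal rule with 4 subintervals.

Δt = 2.
T_4 = (2/2)·[1 + 2·11 + 2·37 + 2·79 + 137] = 392.

392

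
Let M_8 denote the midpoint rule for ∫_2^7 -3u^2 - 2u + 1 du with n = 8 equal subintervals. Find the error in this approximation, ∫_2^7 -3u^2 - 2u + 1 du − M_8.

Exact integral: ∫_2^7 f(u) du = -375.
M_8 = -374.51171875.
Error = -375 − (-374.51171875) = -0.48828125.

-0.48828125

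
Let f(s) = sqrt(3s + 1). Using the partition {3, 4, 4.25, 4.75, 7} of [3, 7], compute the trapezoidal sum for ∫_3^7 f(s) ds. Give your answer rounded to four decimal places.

Subinterval widths: 1, 0.25, 0.5, 2.25.
f(3) ≈ 3.1623, f(4) ≈ 3.6056, f(4.25) ≈ 3.7081, f(4.75) ≈ 3.9051, f(7) ≈ 4.6904.
On each subinterval the trapezoid contributes (Δs_i/2)·[f(s_{i-1}) + f(s_i)].
Sum ≈ 15.8714.

15.8714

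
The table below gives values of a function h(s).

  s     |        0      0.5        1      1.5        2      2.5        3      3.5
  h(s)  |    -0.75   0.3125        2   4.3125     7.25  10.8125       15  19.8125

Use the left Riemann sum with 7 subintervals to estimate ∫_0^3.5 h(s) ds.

19.46875

Δs = 0.5.
Sum = 0.5·[(-0.75) + 0.3125 + 2 + 4.3125 + 7.25 + 10.8125 + 15] = 19.46875.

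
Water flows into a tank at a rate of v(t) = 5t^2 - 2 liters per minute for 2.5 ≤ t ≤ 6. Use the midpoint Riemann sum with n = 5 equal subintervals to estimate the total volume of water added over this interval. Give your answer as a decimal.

Δt = (6 − 2.5)/5 = 0.7.
Midpoints: 2.85, 3.55, 4.25, 4.95, 5.65.
v(2.85) = 38.6125, v(3.55) = 61.0125, v(4.25) = 88.3125, v(4.95) = 120.5125, v(5.65) = 157.6125.
Sum = Δt · [v(2.85) + v(3.55) + v(4.25) + v(4.95) + v(5.65)].
Sum = 326.24375.

326.24375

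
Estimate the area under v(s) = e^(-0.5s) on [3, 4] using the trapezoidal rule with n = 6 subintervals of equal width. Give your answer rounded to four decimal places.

0.1757

Δs = (4 − 3)/6 = 1/6.
v(3) ≈ 0.2231, v(19/6) ≈ 0.2053, v(10/3) ≈ 0.1889, v(3.5) ≈ 0.1738, v(11/3) ≈ 0.1599, v(23/6) ≈ 0.1471, v(4) ≈ 0.1353.
T_6 = (Δs/2)·[v(s_0) + 2v(s_1) + ... + 2v(s_{5}) + v(s_6)].
Sum ≈ 0.1757.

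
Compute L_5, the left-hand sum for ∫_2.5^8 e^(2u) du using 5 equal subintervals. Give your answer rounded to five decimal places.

1218011.44868

Δu = (8 − 2.5)/5 = 1.1.
Left endpoints: 2.5, 3.6, 4.7, 5.8, 6.9.
f(2.5) ≈ 148.41316, f(3.6) ≈ 1339.43076, f(4.7) ≈ 12088.38073, f(5.8) ≈ 109097.79928, f(6.9) ≈ 984609.11123.
Sum = Δu · [f(2.5) + f(3.6) + f(4.7) + f(5.8) + f(6.9)].
Sum ≈ 1218011.44868.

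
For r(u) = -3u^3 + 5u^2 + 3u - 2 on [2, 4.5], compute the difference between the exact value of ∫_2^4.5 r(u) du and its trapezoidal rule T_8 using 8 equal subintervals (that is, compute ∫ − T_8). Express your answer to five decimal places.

0.98674

Exact integral: ∫_2^4.5 r(u) du ≈ -137.6302083.
T_8 ≈ -138.6169434.
Error ≈ -137.6302083 − (-138.6169434) ≈ 0.98674.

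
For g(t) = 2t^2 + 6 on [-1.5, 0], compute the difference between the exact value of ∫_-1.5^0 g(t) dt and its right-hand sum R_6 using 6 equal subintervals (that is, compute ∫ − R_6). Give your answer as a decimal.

0.53125

Exact integral: ∫_-1.5^0 g(t) dt = 11.25.
R_6 = 10.71875.
Error = 11.25 − 10.71875 = 0.53125.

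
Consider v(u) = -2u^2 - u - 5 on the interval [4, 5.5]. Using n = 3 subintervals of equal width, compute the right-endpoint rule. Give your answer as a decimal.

Δu = (5.5 − 4)/3 = 0.5.
Right endpoints: 4.5, 5, 5.5.
v(4.5) = -50, v(5) = -60, v(5.5) = -71.
Sum = Δu · [v(4.5) + v(5) + v(5.5)].
Sum = -90.5.

-90.5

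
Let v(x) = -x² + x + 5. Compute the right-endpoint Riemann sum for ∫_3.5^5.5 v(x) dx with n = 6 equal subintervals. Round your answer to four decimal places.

Δx = (5.5 − 3.5)/6 = 1/3.
Right endpoints: 23/6, 25/6, 4.5, 29/6, 31/6, 5.5.
v(23/6) = -211/36, v(25/6) = -295/36, v(4.5) = -10.75, v(29/6) = -487/36, v(31/6) = -595/36, v(5.5) = -19.75.
Sum = Δx · [v(23/6) + v(25/6) + v(4.5) + ...].
Sum ≈ -24.8704.

-24.8704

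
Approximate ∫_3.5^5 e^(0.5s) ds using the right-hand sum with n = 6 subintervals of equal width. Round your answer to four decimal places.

Δs = (5 − 3.5)/6 = 0.25.
Right endpoints: 3.75, 4, 4.25, 4.5, 4.75, 5.
f(3.75) ≈ 6.5208, f(4) ≈ 7.3891, f(4.25) ≈ 8.3729, f(4.5) ≈ 9.4877, f(4.75) ≈ 10.7510, f(5) ≈ 12.1825.
Sum = Δs · [f(3.75) + f(4) + f(4.25) + ...].
Sum ≈ 13.6760.

13.6760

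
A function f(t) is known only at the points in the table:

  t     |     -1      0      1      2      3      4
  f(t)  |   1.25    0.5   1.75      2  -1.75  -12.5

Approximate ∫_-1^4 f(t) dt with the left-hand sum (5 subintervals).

Δt = 1.
Sum = 1·[1.25 + 0.5 + 1.75 + 2 + (-1.75)] = 3.75.

3.75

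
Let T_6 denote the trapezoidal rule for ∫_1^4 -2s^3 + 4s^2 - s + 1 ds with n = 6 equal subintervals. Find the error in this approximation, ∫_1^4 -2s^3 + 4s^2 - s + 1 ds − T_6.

Exact integral: ∫_1^4 f(s) ds = -48.
T_6 = -49.375.
Error = -48 − (-49.375) = 1.375.

1.375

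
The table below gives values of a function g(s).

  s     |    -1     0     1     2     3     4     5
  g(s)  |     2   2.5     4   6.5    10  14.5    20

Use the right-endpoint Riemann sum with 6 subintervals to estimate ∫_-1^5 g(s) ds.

57.5

Δs = 1.
Sum = 1·[2.5 + 4 + 6.5 + 10 + 14.5 + 20] = 57.5.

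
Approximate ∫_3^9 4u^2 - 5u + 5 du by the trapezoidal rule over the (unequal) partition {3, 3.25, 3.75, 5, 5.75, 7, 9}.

794.3125

Subinterval widths: 0.25, 0.5, 1.25, 0.75, 1.25, 2.
f(3) = 26, f(3.25) = 31, f(3.75) = 42.5, f(5) = 80, f(5.75) = 108.5, f(7) = 166, f(9) = 284.
On each subinterval the trapezoid contributes (Δu_i/2)·[f(u_{i-1}) + f(u_i)].
Sum = 794.3125.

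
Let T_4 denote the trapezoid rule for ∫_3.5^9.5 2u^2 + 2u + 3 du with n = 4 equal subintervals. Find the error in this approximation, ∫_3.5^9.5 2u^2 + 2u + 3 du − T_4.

Exact integral: ∫_3.5^9.5 f(u) du = 639.
T_4 = 643.5.
Error = 639 − 643.5 = -4.5.

-4.5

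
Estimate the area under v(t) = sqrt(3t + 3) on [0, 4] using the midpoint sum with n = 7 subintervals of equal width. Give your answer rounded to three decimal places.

11.762

Δt = (4 − 0)/7 = 4/7.
Midpoints: 2/7, 6/7, 10/7, 2, 18/7, 22/7, 26/7.
v(2/7) ≈ 1.964, v(6/7) ≈ 2.360, v(10/7) ≈ 2.699, v(2) ≈ 3.000, v(18/7) ≈ 3.273, v(22/7) ≈ 3.525, v(26/7) ≈ 3.761.
Sum = Δt · [v(2/7) + v(6/7) + v(10/7) + ...].
Sum ≈ 11.762.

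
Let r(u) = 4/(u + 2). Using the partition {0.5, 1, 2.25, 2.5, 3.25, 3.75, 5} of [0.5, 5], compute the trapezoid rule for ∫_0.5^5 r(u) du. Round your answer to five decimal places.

Subinterval widths: 0.5, 1.25, 0.25, 0.75, 0.5, 1.25.
r(0.5) = 1.6, r(1) = 4/3, r(2.25) = 16/17, r(2.5) = 8/9, r(3.25) = 16/21, r(3.75) = 16/23, r(5) = 4/7.
On each subinterval the trapezoid contributes (Δu_i/2)·[r(u_{i-1}) + r(u_i)].
Sum ≈ 4.15902.

4.15902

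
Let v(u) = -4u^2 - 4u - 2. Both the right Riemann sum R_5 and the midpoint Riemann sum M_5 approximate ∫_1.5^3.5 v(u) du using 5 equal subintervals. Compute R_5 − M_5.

R_5 = -86.48.
M_5 = -76.56.
R_5 − M_5 = -9.92.

-9.92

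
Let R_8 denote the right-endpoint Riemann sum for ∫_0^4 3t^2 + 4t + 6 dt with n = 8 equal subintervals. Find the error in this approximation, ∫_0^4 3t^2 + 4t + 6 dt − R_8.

-16.5

Exact integral: ∫_0^4 f(t) dt = 120.
R_8 = 136.5.
Error = 120 − 136.5 = -16.5.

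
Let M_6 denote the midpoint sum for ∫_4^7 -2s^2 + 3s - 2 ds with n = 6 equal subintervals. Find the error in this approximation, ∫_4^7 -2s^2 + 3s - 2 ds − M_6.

Exact integral: ∫_4^7 f(s) ds = -142.5.
M_6 = -142.375.
Error = -142.5 − (-142.375) = -0.125.

-0.125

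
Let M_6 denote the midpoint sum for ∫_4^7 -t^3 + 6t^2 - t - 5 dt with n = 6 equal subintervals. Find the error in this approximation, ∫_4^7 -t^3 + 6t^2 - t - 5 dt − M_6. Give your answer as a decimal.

-0.65625

Exact integral: ∫_4^7 f(t) dt = -9.75.
M_6 = -9.09375.
Error = -9.75 − (-9.09375) = -0.65625.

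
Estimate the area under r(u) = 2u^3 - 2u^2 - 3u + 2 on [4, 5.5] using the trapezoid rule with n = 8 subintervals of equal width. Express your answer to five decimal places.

243.13916

Δu = (5.5 − 4)/8 = 0.1875.
r(4) = 86, r(4.1875) = 207307/2048, r(4.375) = 118.07421875, r(4.5625) = 279817/2048, r(4.75) = 156.96875, r(4.9375) = 366943/2048, r(5.125) = 203.31640625, r(5.3125) = 469981/2048, r(5.5) = 257.75.
T_8 = (Δu/2)·[r(u_0) + 2r(u_1) + ... + 2r(u_{7}) + r(u_8)].
Sum ≈ 243.13916.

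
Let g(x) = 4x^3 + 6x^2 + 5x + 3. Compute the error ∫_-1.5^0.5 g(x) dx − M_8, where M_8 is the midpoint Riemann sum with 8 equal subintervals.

Exact integral: ∫_-1.5^0.5 g(x) dx = 3.
M_8 = 3.
Error = 3 − 3 = 0.

0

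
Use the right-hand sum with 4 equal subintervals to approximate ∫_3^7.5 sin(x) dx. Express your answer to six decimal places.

-0.744344

Δx = (7.5 − 3)/4 = 1.125.
Right endpoints: 4.125, 5.25, 6.375, 7.5.
f(4.125) ≈ -0.832391, f(5.25) ≈ -0.858934, f(6.375) ≈ 0.091686, f(7.5) ≈ 0.938000.
Sum = Δx · [f(4.125) + f(5.25) + f(6.375) + f(7.5)].
Sum ≈ -0.744344.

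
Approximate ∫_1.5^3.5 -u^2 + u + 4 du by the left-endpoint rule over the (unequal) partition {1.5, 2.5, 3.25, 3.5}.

Subinterval widths: 1, 0.75, 0.25.
Left endpoints: 1.5, 2.5, 3.25.
f(1.5) = 3.25, f(2.5) = 0.25, f(3.25) = -3.3125.
Sum = Σ Δu_i · f(u_i).
Sum = 2.609375.

2.609375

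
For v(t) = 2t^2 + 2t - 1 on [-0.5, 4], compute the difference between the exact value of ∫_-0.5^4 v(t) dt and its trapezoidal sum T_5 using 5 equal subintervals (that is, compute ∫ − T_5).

-1.215

Exact integral: ∫_-0.5^4 v(t) dt = 54.
T_5 = 55.215.
Error = 54 − 55.215 = -1.215.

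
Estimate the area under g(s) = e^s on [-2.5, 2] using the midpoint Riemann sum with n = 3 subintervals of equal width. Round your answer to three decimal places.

6.664

Δs = (2 − (-2.5))/3 = 1.5.
Midpoints: -1.75, -0.25, 1.25.
g(-1.75) ≈ 0.174, g(-0.25) ≈ 0.779, g(1.25) ≈ 3.490.
Sum = Δs · [g(-1.75) + g(-0.25) + g(1.25)].
Sum ≈ 6.664.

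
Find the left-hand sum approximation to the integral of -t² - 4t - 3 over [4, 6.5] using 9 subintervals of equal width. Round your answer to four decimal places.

-125.2058

Δt = (6.5 − 4)/9 = 5/18.
Left endpoints: 4, 77/18, 41/9, 29/6, 46/9, 97/18, 17/3, 107/18, 56/9.
f(4) = -35, f(77/18) = -12445/324, f(41/9) = -3400/81, f(29/6) = -1645/36, f(46/9) = -4015/81, f(97/18) = -17365/324, f(17/3) = -520/9, f(107/18) = -20125/324, f(56/9) = -5395/81.
Sum = Δt · [f(4) + f(77/18) + f(41/9) + ...].
Sum ≈ -125.2058.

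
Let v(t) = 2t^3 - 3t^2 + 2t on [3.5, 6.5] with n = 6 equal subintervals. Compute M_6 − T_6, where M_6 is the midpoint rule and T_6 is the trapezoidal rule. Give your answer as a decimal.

M_6 = 614.0625.
T_6 = 619.125.
M_6 − T_6 = -5.0625.

-5.0625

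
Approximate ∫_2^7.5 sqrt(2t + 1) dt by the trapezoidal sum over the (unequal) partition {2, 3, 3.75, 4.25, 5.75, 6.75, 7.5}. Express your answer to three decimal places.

Subinterval widths: 1, 0.75, 0.5, 1.5, 1, 0.75.
f(2) ≈ 2.236, f(3) ≈ 2.646, f(3.75) ≈ 2.915, f(4.25) ≈ 3.082, f(5.75) ≈ 3.536, f(6.75) ≈ 3.808, f(7.5) ≈ 4.000.
On each subinterval the trapezoid contributes (Δt_i/2)·[f(t_{i-1}) + f(t_i)].
Sum ≈ 17.589.

17.589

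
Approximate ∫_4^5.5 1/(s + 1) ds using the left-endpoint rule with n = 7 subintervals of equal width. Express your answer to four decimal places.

0.2674

Δs = (5.5 − 4)/7 = 3/14.
Left endpoints: 4, 59/14, 31/7, 65/14, 34/7, 71/14, 37/7.
f(4) = 0.2, f(59/14) = 14/73, f(31/7) = 7/38, f(65/14) = 14/79, f(34/7) = 7/41, f(71/14) = 14/85, f(37/7) = 7/44.
Sum = Δs · [f(4) + f(59/14) + f(31/7) + ...].
Sum ≈ 0.2674.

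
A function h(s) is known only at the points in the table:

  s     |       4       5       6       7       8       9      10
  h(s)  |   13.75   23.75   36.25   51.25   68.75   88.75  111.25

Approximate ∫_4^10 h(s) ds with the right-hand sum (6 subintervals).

380

Δs = 1.
Sum = 1·[23.75 + 36.25 + 51.25 + 68.75 + 88.75 + 111.25] = 380.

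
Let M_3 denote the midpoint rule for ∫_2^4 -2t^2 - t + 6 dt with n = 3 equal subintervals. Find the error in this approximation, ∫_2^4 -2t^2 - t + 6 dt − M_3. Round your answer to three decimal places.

-0.148

Exact integral: ∫_2^4 f(t) dt ≈ -31.33333.
M_3 ≈ -31.18519.
Error ≈ -31.33333 − (-31.18519) ≈ -0.148.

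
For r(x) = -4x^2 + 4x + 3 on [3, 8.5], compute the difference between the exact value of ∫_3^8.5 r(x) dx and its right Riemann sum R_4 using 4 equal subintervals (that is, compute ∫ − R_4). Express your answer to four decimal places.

Exact integral: ∫_3^8.5 r(x) dx ≈ -639.833333.
R_4 = -805.578125.
Error ≈ -639.833333 − (-805.578125) ≈ 165.7448.

165.7448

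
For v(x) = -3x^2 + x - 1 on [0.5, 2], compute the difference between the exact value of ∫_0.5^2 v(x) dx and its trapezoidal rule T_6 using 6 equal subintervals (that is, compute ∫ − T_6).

0.046875

Exact integral: ∫_0.5^2 v(x) dx = -7.5.
T_6 = -7.546875.
Error = -7.5 − (-7.546875) = 0.046875.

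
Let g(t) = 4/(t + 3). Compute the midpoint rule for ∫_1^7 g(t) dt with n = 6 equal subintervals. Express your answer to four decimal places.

3.6565

Δt = (7 − 1)/6 = 1.
Midpoints: 1.5, 2.5, 3.5, 4.5, 5.5, 6.5.
g(1.5) = 8/9, g(2.5) = 8/11, g(3.5) = 8/13, g(4.5) = 8/15, g(5.5) = 8/17, g(6.5) = 8/19.
Sum = Δt · [g(1.5) + g(2.5) + g(3.5) + ...].
Sum ≈ 3.6565.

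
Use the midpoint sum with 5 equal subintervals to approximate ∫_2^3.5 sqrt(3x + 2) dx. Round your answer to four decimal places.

4.7930

Δx = (3.5 − 2)/5 = 0.3.
Midpoints: 2.15, 2.45, 2.75, 3.05, 3.35.
f(2.15) ≈ 2.9069, f(2.45) ≈ 3.0578, f(2.75) ≈ 3.2016, f(3.05) ≈ 3.3392, f(3.35) ≈ 3.4713.
Sum = Δx · [f(2.15) + f(2.45) + f(2.75) + f(3.05) + f(3.35)].
Sum ≈ 4.7930.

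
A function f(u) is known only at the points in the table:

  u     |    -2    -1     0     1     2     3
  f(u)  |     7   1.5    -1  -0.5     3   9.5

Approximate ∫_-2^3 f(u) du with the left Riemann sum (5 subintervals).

10

Δu = 1.
Sum = 1·[7 + 1.5 + (-1) + (-0.5) + 3] = 10.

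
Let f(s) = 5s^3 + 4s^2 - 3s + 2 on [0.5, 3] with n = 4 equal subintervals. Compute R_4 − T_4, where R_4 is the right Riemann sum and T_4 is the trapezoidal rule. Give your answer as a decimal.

50.5859375

R_4 ≈ 184.389648.
T_4 ≈ 133.803711.
R_4 − T_4 = 50.5859375.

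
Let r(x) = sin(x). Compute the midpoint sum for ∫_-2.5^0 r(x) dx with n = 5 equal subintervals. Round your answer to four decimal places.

Δx = (0 − (-2.5))/5 = 0.5.
Midpoints: -2.25, -1.75, -1.25, -0.75, -0.25.
r(-2.25) ≈ -0.7781, r(-1.75) ≈ -0.9840, r(-1.25) ≈ -0.9490, r(-0.75) ≈ -0.6816, r(-0.25) ≈ -0.2474.
Sum = Δx · [r(-2.25) + r(-1.75) + r(-1.25) + r(-0.75) + r(-0.25)].
Sum ≈ -1.8200.

-1.8200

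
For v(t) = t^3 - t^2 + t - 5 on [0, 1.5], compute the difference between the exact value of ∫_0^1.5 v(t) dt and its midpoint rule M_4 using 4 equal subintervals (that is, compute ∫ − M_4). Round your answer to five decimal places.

Exact integral: ∫_0^1.5 v(t) dt = -6.234375.
M_4 ≈ -6.2563477.
Error ≈ -6.234375 − (-6.2563477) ≈ 0.02197.

0.02197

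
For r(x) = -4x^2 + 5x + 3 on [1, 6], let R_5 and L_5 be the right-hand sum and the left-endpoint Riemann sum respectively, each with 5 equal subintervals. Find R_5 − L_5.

R_5 = -245.
L_5 = -130.
R_5 − L_5 = -115.

-115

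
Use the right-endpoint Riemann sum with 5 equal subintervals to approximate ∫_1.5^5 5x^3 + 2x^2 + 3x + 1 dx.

1140.58

Δx = (5 − 1.5)/5 = 0.7.
Right endpoints: 2.2, 2.9, 3.6, 4.3, 5.
f(2.2) = 70.52, f(2.9) = 148.465, f(3.6) = 271, f(4.3) = 448.415, f(5) = 691.
Sum = Δx · [f(2.2) + f(2.9) + f(3.6) + f(4.3) + f(5)].
Sum = 1140.58.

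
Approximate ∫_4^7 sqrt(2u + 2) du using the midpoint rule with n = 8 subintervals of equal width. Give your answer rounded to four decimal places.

10.7928

Δu = (7 − 4)/8 = 0.375.
Midpoints: 4.1875, 4.5625, 4.9375, 5.3125, 5.6875, 6.0625, 6.4375, 6.8125.
f(4.1875) ≈ 3.2210, f(4.5625) ≈ 3.3354, f(4.9375) ≈ 3.4460, f(5.3125) ≈ 3.5532, f(5.6875) ≈ 3.6572, f(6.0625) ≈ 3.7583, f(6.4375) ≈ 3.8568, f(6.8125) ≈ 3.9528.
Sum = Δu · [f(4.1875) + f(4.5625) + f(4.9375) + ...].
Sum ≈ 10.7928.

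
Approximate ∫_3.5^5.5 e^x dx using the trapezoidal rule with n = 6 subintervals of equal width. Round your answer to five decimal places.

Δx = (5.5 − 3.5)/6 = 1/3.
f(3.5) ≈ 33.11545, f(23/6) ≈ 46.21634, f(25/6) ≈ 64.50009, f(4.5) ≈ 90.01713, f(29/6) ≈ 125.62903, f(31/6) ≈ 175.32943, f(5.5) ≈ 244.69193.
T_6 = (Δx/2)·[f(x_0) + 2f(x_1) + ... + 2f(x_{5}) + f(x_6)].
Sum ≈ 213.53190.

213.53190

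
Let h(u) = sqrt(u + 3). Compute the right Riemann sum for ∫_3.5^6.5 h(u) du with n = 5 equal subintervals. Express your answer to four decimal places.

Δu = (6.5 − 3.5)/5 = 0.6.
Right endpoints: 4.1, 4.7, 5.3, 5.9, 6.5.
h(4.1) ≈ 2.6646, h(4.7) ≈ 2.7749, h(5.3) ≈ 2.8810, h(5.9) ≈ 2.9833, h(6.5) ≈ 3.0822.
Sum = Δu · [h(4.1) + h(4.7) + h(5.3) + h(5.9) + h(6.5)].
Sum ≈ 8.6316.

8.6316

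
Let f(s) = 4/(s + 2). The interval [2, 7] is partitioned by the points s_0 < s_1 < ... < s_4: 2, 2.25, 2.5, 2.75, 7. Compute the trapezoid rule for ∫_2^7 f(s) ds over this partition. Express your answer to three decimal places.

Subinterval widths: 0.25, 0.25, 0.25, 4.25.
f(2) = 1, f(2.25) = 16/17, f(2.5) = 8/9, f(2.75) = 16/19, f(7) = 4/9.
On each subinterval the trapezoid contributes (Δs_i/2)·[f(s_{i-1}) + f(s_i)].
Sum ≈ 3.422.

3.422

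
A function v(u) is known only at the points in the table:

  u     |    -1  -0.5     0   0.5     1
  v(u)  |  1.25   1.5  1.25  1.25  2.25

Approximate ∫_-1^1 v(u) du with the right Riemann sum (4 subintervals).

Δu = 0.5.
Sum = 0.5·[1.5 + 1.25 + 1.25 + 2.25] = 3.125.

3.125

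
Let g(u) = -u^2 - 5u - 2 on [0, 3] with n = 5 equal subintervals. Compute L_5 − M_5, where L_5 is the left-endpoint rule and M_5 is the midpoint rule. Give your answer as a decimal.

6.93

L_5 = -30.48.
M_5 = -37.41.
L_5 − M_5 = 6.93.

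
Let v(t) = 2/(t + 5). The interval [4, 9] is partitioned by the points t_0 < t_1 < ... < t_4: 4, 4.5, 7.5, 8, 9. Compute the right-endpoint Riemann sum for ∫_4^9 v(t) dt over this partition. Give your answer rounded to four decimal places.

Subinterval widths: 0.5, 3, 0.5, 1.
Right endpoints: 4.5, 7.5, 8, 9.
v(4.5) = 4/19, v(7.5) = 0.16, v(8) = 2/13, v(9) = 1/7.
Sum = Σ Δt_i · v(t_i).
Sum ≈ 0.8050.

0.8050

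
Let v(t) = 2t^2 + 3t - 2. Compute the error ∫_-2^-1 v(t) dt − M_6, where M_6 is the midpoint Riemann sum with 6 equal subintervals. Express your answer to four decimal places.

0.0046

Exact integral: ∫_-2^-1 v(t) dt ≈ -1.833333.
M_6 ≈ -1.837963.
Error ≈ -1.833333 − (-1.837963) ≈ 0.0046.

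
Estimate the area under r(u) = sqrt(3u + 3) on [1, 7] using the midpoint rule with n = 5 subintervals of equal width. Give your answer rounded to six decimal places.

22.880015

Δu = (7 − 1)/5 = 1.2.
Midpoints: 1.6, 2.8, 4, 5.2, 6.4.
r(1.6) ≈ 2.792848, r(2.8) ≈ 3.376389, r(4) ≈ 3.872983, r(5.2) ≈ 4.312772, r(6.4) ≈ 4.711688.
Sum = Δu · [r(1.6) + r(2.8) + r(4) + r(5.2) + r(6.4)].
Sum ≈ 22.880015.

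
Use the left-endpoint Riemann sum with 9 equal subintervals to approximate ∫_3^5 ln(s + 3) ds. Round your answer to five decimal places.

Δs = (5 − 3)/9 = 2/9.
Left endpoints: 3, 29/9, 31/9, 11/3, 35/9, 37/9, 13/3, 41/9, 43/9.
f(3) ≈ 1.79176, f(29/9) ≈ 1.82813, f(31/9) ≈ 1.86322, f(11/3) ≈ 1.89712, f(35/9) ≈ 1.92991, f(37/9) ≈ 1.96166, f(13/3) ≈ 1.99243, f(41/9) ≈ 2.02228, f(43/9) ≈ 2.05127.
Sum = Δs · [f(3) + f(29/9) + f(31/9) + ...].
Sum ≈ 3.85284.

3.85284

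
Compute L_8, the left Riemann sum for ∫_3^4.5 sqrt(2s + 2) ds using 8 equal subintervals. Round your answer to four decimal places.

4.5726

Δs = (4.5 − 3)/8 = 0.1875.
Left endpoints: 3, 3.1875, 3.375, 3.5625, 3.75, 3.9375, 4.125, 4.3125.
f(3) ≈ 2.8284, f(3.1875) ≈ 2.8940, f(3.375) ≈ 2.9580, f(3.5625) ≈ 3.0208, f(3.75) ≈ 3.0822, f(3.9375) ≈ 3.1425, f(4.125) ≈ 3.2016, f(4.3125) ≈ 3.2596.
Sum = Δs · [f(3) + f(3.1875) + f(3.375) + ...].
Sum ≈ 4.5726.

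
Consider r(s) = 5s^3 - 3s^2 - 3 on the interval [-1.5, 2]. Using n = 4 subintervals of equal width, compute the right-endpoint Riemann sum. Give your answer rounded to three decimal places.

14.718

Δs = (2 − (-1.5))/4 = 0.875.
Right endpoints: -0.625, 0.25, 1.125, 2.
r(-0.625) = -2761/512, r(0.25) = -3.109375, r(1.125) = 165/512, r(2) = 25.
Sum = Δs · [r(-0.625) + r(0.25) + r(1.125) + r(2)].
Sum ≈ 14.718.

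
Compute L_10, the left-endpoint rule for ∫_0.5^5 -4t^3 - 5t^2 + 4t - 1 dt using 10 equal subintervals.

-657.6525

Δt = (5 − 0.5)/10 = 0.45.
Left endpoints: 0.5, 0.95, 1.4, 1.85, 2.3, 2.75, 3.2, 3.65, 4.1, 4.55.
f(0.5) = -0.75, f(0.95) = -5.142, f(1.4) = -16.176, f(1.85) = -36.039, f(2.3) = -66.918, f(2.75) = -111, f(3.2) = -170.472, f(3.65) = -247.521, f(4.1) = -344.334, f(4.55) = -463.098.
Sum = Δt · [f(0.5) + f(0.95) + f(1.4) + ...].
Sum = -657.6525.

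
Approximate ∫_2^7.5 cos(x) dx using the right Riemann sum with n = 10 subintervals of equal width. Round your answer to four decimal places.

0.2377

Δx = (7.5 − 2)/10 = 0.55.
Right endpoints: 2.55, 3.1, 3.65, 4.2, 4.75, 5.3, 5.85, 6.4, 6.95, 7.5.
f(2.55) ≈ -0.8301, f(3.1) ≈ -0.9991, f(3.65) ≈ -0.8735, f(4.2) ≈ -0.4903, f(4.75) ≈ 0.0376, f(5.3) ≈ 0.5544, f(5.85) ≈ 0.9076, f(6.4) ≈ 0.9932, f(6.95) ≈ 0.7858, f(7.5) ≈ 0.3466.
Sum = Δx · [f(2.55) + f(3.1) + f(3.65) + ...].
Sum ≈ 0.2377.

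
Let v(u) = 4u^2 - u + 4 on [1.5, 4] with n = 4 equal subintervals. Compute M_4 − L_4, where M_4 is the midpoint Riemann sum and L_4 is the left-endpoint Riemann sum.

M_4 = 83.6328125.
L_4 = 68.203125.
M_4 − L_4 = 15.4296875.

15.4296875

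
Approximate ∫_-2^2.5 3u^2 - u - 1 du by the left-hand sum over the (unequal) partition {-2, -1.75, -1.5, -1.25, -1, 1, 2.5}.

Subinterval widths: 0.25, 0.25, 0.25, 0.25, 2, 1.5.
Left endpoints: -2, -1.75, -1.5, -1.25, -1, 1.
f(-2) = 13, f(-1.75) = 9.9375, f(-1.5) = 7.25, f(-1.25) = 4.9375, f(-1) = 3, f(1) = 1.
Sum = Σ Δu_i · f(u_i).
Sum = 16.28125.

16.28125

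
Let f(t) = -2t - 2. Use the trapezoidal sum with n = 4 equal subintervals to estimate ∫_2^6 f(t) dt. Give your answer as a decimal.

Δt = (6 − 2)/4 = 1.
f(2) = -6, f(3) = -8, f(4) = -10, f(5) = -12, f(6) = -14.
T_4 = (Δt/2)·[f(t_0) + 2f(t_1) + 2f(t_2) + 2f(t_3) + f(t_4)].
Sum = -40.

-40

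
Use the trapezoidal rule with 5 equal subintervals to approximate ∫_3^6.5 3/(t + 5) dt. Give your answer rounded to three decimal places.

Δt = (6.5 − 3)/5 = 0.7.
f(3) = 0.375, f(3.7) = 10/29, f(4.4) = 15/47, f(5.1) = 30/101, f(5.8) = 5/18, f(6.5) = 6/23.
T_5 = (Δt/2)·[f(t_0) + 2f(t_1) + ... + 2f(t_{4}) + f(t_5)].
Sum ≈ 1.090.

1.090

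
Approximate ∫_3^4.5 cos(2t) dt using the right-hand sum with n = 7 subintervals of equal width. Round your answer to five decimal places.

0.13996

Δt = (4.5 − 3)/7 = 3/14.
Right endpoints: 45/14, 24/7, 51/14, 27/7, 57/14, 30/7, 4.5.
f(45/14) ≈ 0.98945, f(24/7) ≈ 0.83976, f(51/14) ≈ 0.53817, f(27/7) ≈ 0.13924, f(57/14) ≈ -0.28487, f(30/7) ≈ -0.65746, f(4.5) ≈ -0.91113.
Sum = Δt · [f(45/14) + f(24/7) + f(51/14) + ...].
Sum ≈ 0.13996.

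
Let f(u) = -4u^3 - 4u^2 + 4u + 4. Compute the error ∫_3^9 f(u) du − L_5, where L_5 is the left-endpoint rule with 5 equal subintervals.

-1733.76

Exact integral: ∫_3^9 f(u) du = -7248.
L_5 = -5514.24.
Error = -7248 − (-5514.24) = -1733.76.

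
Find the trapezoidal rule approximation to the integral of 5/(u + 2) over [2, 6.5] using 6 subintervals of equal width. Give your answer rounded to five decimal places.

3.78022

Δu = (6.5 − 2)/6 = 0.75.
f(2) = 1.25, f(2.75) = 20/19, f(3.5) = 10/11, f(4.25) = 0.8, f(5) = 5/7, f(5.75) = 20/31, f(6.5) = 10/17.
T_6 = (Δu/2)·[f(u_0) + 2f(u_1) + ... + 2f(u_{5}) + f(u_6)].
Sum ≈ 3.78022.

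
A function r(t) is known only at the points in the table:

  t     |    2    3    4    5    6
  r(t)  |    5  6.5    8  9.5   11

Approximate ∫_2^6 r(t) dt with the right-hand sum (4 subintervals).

35

Δt = 1.
Sum = 1·[6.5 + 8 + 9.5 + 11] = 35.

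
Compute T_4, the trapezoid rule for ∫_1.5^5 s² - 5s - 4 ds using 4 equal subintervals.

-29.88671875

Δs = (5 − 1.5)/4 = 0.875.
f(1.5) = -9.25, f(2.375) = -10.234375, f(3.25) = -9.6875, f(4.125) = -7.609375, f(5) = -4.
T_4 = (Δs/2)·[f(s_0) + 2f(s_1) + 2f(s_2) + 2f(s_3) + f(s_4)].
Sum = -29.88671875.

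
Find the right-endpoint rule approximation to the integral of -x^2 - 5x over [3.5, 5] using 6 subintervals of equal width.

Δx = (5 − 3.5)/6 = 0.25.
Right endpoints: 3.75, 4, 4.25, 4.5, 4.75, 5.
f(3.75) = -32.8125, f(4) = -36, f(4.25) = -39.3125, f(4.5) = -42.75, f(4.75) = -46.3125, f(5) = -50.
Sum = Δx · [f(3.75) + f(4) + f(4.25) + ...].
Sum = -61.796875.

-61.796875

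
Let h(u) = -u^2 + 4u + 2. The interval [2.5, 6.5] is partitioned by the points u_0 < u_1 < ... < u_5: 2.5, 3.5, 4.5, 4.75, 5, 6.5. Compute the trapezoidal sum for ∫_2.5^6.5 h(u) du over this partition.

Subinterval widths: 1, 1, 0.25, 0.25, 1.5.
h(2.5) = 5.75, h(3.5) = 3.75, h(4.5) = -0.25, h(4.75) = -1.5625, h(5) = -3, h(6.5) = -14.25.
On each subinterval the trapezoid contributes (Δu_i/2)·[h(u_{i-1}) + h(u_i)].
Sum = -7.234375.

-7.234375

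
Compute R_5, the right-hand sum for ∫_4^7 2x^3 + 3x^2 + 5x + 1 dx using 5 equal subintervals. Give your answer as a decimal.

1645.08

Δx = (7 − 4)/5 = 0.6.
Right endpoints: 4.6, 5.2, 5.8, 6.4, 7.
f(4.6) = 282.152, f(5.2) = 389.336, f(5.8) = 521.144, f(6.4) = 680.168, f(7) = 869.
Sum = Δx · [f(4.6) + f(5.2) + f(5.8) + f(6.4) + f(7)].
Sum = 1645.08.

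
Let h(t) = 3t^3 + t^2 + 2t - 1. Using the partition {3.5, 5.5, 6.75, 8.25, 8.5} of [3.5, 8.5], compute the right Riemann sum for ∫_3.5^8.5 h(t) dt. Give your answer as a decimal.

5439.44921875

Subinterval widths: 2, 1.25, 1.5, 0.25.
Right endpoints: 5.5, 6.75, 8.25, 8.5.
h(5.5) = 539.375, h(6.75) = 980.703125, h(8.25) = 1768.109375, h(8.5) = 1930.625.
Sum = Σ Δt_i · h(t_i).
Sum = 5439.44921875.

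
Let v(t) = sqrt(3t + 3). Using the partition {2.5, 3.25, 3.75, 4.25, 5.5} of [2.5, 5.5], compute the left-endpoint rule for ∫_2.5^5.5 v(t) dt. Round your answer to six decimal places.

Subinterval widths: 0.75, 0.5, 0.5, 1.25.
Left endpoints: 2.5, 3.25, 3.75, 4.25.
v(2.5) ≈ 3.240370, v(3.25) ≈ 3.570714, v(3.75) ≈ 3.774917, v(4.25) ≈ 3.968627.
Sum = Σ Δt_i · v(t_i).
Sum ≈ 11.063877.

11.063877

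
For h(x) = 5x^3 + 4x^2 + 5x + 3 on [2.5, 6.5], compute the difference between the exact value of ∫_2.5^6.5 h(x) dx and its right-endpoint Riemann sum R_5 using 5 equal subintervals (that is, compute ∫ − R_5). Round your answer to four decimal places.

-614.1067

Exact integral: ∫_2.5^6.5 h(x) dx ≈ 2629.833333.
R_5 = 3243.94.
Error ≈ 2629.833333 − 3243.94 ≈ -614.1067.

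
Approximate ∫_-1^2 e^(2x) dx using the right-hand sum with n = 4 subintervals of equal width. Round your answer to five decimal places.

52.57909

Δx = (2 − (-1))/4 = 0.75.
Right endpoints: -0.25, 0.5, 1.25, 2.
f(-0.25) ≈ 0.60653, f(0.5) ≈ 2.71828, f(1.25) ≈ 12.18249, f(2) ≈ 54.59815.
Sum = Δx · [f(-0.25) + f(0.5) + f(1.25) + f(2)].
Sum ≈ 52.57909.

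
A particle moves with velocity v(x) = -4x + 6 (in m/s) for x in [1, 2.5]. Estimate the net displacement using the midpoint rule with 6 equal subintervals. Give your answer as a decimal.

Δx = (2.5 − 1)/6 = 0.25.
Midpoints: 1.125, 1.375, 1.625, 1.875, 2.125, 2.375.
v(1.125) = 1.5, v(1.375) = 0.5, v(1.625) = -0.5, v(1.875) = -1.5, v(2.125) = -2.5, v(2.375) = -3.5.
Sum = Δx · [v(1.125) + v(1.375) + v(1.625) + ...].
Sum = -1.5.

-1.5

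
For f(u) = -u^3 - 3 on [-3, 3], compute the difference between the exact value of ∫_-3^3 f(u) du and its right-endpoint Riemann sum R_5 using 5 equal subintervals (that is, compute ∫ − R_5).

32.4

Exact integral: ∫_-3^3 f(u) du = -18.
R_5 = -50.4.
Error = -18 − (-50.4) = 32.4.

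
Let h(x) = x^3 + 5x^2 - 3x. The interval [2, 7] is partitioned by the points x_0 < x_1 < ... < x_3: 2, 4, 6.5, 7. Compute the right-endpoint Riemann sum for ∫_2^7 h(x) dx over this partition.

1713.4375

Subinterval widths: 2, 2.5, 0.5.
Right endpoints: 4, 6.5, 7.
h(4) = 132, h(6.5) = 466.375, h(7) = 567.
Sum = Σ Δx_i · h(x_i).
Sum = 1713.4375.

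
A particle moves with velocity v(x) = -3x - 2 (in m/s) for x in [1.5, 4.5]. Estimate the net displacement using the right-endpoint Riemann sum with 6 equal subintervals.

-35.25

Δx = (4.5 − 1.5)/6 = 0.5.
Right endpoints: 2, 2.5, 3, 3.5, 4, 4.5.
v(2) = -8, v(2.5) = -9.5, v(3) = -11, v(3.5) = -12.5, v(4) = -14, v(4.5) = -15.5.
Sum = Δx · [v(2) + v(2.5) + v(3) + ...].
Sum = -35.25.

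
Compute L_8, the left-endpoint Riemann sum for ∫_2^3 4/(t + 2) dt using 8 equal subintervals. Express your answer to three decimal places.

Δt = (3 − 2)/8 = 0.125.
Left endpoints: 2, 2.125, 2.25, 2.375, 2.5, 2.625, 2.75, 2.875.
f(2) = 1, f(2.125) = 32/33, f(2.25) = 16/17, f(2.375) = 32/35, f(2.5) = 8/9, f(2.625) = 32/37, f(2.75) = 16/19, f(2.875) = 32/39.
Sum = Δt · [f(2) + f(2.125) + f(2.25) + ...].
Sum ≈ 0.905.

0.905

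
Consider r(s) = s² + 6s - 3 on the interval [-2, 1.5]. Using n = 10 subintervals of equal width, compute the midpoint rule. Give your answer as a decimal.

Δs = (1.5 − (-2))/10 = 0.35.
Midpoints: -1.825, -1.475, -1.125, -0.775, -0.425, -0.075, 0.275, 0.625, 0.975, 1.325.
r(-1.825) = -10.619375, r(-1.475) = -9.674375, r(-1.125) = -8.484375, r(-0.775) = -7.049375, r(-0.425) = -5.369375, r(-0.075) = -3.444375, r(0.275) = -1.274375, r(0.625) = 1.140625, r(0.975) = 3.800625, r(1.325) = 6.705625.
Sum = Δs · [r(-1.825) + r(-1.475) + r(-1.125) + ...].
Sum = -11.9940625.

-11.9940625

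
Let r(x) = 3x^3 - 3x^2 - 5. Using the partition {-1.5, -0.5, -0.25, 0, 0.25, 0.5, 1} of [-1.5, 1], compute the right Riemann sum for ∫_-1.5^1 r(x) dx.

-13.8125

Subinterval widths: 1, 0.25, 0.25, 0.25, 0.25, 0.5.
Right endpoints: -0.5, -0.25, 0, 0.25, 0.5, 1.
r(-0.5) = -6.125, r(-0.25) = -5.234375, r(0) = -5, r(0.25) = -5.140625, r(0.5) = -5.375, r(1) = -5.
Sum = Σ Δx_i · r(x_i).
Sum = -13.8125.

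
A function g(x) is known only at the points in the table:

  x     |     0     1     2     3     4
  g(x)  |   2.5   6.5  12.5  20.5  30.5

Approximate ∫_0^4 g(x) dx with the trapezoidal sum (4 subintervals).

Δx = 1.
T_4 = (1/2)·[2.5 + 2·6.5 + 2·12.5 + 2·20.5 + 30.5] = 56.

56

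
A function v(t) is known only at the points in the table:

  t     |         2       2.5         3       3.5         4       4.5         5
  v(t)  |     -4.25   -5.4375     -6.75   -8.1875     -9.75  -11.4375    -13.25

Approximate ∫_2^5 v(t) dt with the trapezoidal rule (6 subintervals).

Δt = 0.5.
T_6 = (0.5/2)·[(-4.25) + 2·(-5.4375) + 2·(-6.75) + 2·(-8.1875) + 2·(-9.75) + 2·(-11.4375) + (-13.25)] = -25.15625.

-25.15625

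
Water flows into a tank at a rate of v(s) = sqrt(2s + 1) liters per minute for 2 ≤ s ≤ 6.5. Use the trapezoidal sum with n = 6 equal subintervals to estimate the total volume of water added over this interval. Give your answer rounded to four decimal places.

13.7259

Δs = (6.5 − 2)/6 = 0.75.
v(2) ≈ 2.2361, v(2.75) ≈ 2.5495, v(3.5) ≈ 2.8284, v(4.25) ≈ 3.0822, v(5) ≈ 3.3166, v(5.75) ≈ 3.5355, v(6.5) ≈ 3.7417.
T_6 = (Δs/2)·[v(s_0) + 2v(s_1) + ... + 2v(s_{5}) + v(s_6)].
Sum ≈ 13.7259.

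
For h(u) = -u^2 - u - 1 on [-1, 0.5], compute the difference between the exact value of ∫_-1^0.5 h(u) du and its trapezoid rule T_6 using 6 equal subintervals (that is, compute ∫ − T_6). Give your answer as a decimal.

0.015625

Exact integral: ∫_-1^0.5 h(u) du = -1.5.
T_6 = -1.515625.
Error = -1.5 − (-1.515625) = 0.015625.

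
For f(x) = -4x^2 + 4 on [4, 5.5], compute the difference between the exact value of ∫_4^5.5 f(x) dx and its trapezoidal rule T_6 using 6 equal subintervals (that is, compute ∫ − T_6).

0.0625

Exact integral: ∫_4^5.5 f(x) dx = -130.5.
T_6 = -130.5625.
Error = -130.5 − (-130.5625) = 0.0625.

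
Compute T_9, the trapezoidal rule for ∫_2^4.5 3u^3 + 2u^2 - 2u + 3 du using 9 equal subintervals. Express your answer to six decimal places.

Δu = (4.5 − 2)/9 = 5/18.
f(2) = 31, f(41/18) = 86069/1944, f(23/9) = 14828/243, f(17/6) = 81.625, f(28/9) = 25873/243, f(61/18) = 264289/1944, f(11/3) = 1534/9, f(71/18) = 408899/1944, f(38/9) = 62213/243, f(4.5) = 307.875.
T_9 = (Δu/2)·[f(u_0) + 2f(u_1) + ... + 2f(u_{8}) + f(u_9)].
Sum ≈ 343.218236.

343.218236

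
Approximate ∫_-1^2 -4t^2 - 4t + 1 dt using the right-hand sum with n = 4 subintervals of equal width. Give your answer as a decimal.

Δt = (2 − (-1))/4 = 0.75.
Right endpoints: -0.25, 0.5, 1.25, 2.
f(-0.25) = 1.75, f(0.5) = -2, f(1.25) = -10.25, f(2) = -23.
Sum = Δt · [f(-0.25) + f(0.5) + f(1.25) + f(2)].
Sum = -25.125.

-25.125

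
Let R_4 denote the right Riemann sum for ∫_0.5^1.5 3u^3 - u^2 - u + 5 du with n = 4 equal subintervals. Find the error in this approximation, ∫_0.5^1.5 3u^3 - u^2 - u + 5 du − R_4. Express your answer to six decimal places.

Exact integral: ∫_0.5^1.5 f(u) du ≈ 6.66666667.
R_4 = 7.59375.
Error ≈ 6.66666667 − 7.59375 ≈ -0.927083.

-0.927083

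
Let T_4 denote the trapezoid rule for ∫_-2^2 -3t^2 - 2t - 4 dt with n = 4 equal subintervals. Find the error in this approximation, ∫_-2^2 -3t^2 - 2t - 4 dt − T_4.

Exact integral: ∫_-2^2 f(t) dt = -32.
T_4 = -34.
Error = -32 − (-34) = 2.

2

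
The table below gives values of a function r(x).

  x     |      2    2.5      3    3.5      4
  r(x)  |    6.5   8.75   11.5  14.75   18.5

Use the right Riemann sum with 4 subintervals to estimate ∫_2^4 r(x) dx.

26.75

Δx = 0.5.
Sum = 0.5·[8.75 + 11.5 + 14.75 + 18.5] = 26.75.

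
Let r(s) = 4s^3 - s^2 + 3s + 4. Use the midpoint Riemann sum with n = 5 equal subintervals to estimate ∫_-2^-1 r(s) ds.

Δs = (-1 − (-2))/5 = 0.2.
Midpoints: -1.9, -1.7, -1.5, -1.3, -1.1.
r(-1.9) = -32.746, r(-1.7) = -23.642, r(-1.5) = -16.25, r(-1.3) = -10.378, r(-1.1) = -5.834.
Sum = Δs · [r(-1.9) + r(-1.7) + r(-1.5) + r(-1.3) + r(-1.1)].
Sum = -17.77.

-17.77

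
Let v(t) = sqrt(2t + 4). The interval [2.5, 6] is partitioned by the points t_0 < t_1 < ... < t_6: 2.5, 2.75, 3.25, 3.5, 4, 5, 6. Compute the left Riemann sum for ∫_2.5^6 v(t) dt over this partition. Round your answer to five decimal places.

Subinterval widths: 0.25, 0.5, 0.25, 0.5, 1, 1.
Left endpoints: 2.5, 2.75, 3.25, 3.5, 4, 5.
v(2.5) ≈ 3.00000, v(2.75) ≈ 3.08221, v(3.25) ≈ 3.24037, v(3.5) ≈ 3.31662, v(4) ≈ 3.46410, v(5) ≈ 3.74166.
Sum = Σ Δt_i · v(t_i).
Sum ≈ 11.96527.

11.96527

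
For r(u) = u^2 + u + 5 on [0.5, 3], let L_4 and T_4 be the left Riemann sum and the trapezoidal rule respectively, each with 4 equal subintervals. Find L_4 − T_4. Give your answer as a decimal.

L_4 = 22.48046875.
T_4 = 25.99609375.
L_4 − T_4 = -3.515625.

-3.515625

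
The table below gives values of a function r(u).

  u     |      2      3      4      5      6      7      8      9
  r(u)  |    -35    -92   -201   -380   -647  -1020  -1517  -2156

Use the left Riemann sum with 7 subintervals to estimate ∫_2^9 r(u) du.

-3892

Δu = 1.
Sum = 1·[(-35) + (-92) + (-201) + (-380) + (-647) + (-1020) + (-1517)] = -3892.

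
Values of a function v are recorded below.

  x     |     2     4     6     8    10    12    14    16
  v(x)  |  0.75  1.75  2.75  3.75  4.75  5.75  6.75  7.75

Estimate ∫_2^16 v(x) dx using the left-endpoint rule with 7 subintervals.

Δx = 2.
Sum = 2·[0.75 + 1.75 + 2.75 + 3.75 + 4.75 + 5.75 + 6.75] = 52.5.

52.5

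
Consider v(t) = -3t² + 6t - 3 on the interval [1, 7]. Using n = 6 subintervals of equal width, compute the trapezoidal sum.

Δt = (7 − 1)/6 = 1.
v(1) = 0, v(2) = -3, v(3) = -12, v(4) = -27, v(5) = -48, v(6) = -75, v(7) = -108.
T_6 = (Δt/2)·[v(t_0) + 2v(t_1) + ... + 2v(t_{5}) + v(t_6)].
Sum = -219.

-219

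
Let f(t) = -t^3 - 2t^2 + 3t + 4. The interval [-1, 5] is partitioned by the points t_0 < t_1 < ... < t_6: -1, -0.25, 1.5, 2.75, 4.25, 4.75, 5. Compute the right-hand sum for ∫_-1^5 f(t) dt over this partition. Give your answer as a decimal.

-276.375

Subinterval widths: 0.75, 1.75, 1.25, 1.5, 0.5, 0.25.
Right endpoints: -0.25, 1.5, 2.75, 4.25, 4.75, 5.
f(-0.25) = 3.140625, f(1.5) = 0.625, f(2.75) = -23.671875, f(4.25) = -96.140625, f(4.75) = -134.046875, f(5) = -156.
Sum = Σ Δt_i · f(t_i).
Sum = -276.375.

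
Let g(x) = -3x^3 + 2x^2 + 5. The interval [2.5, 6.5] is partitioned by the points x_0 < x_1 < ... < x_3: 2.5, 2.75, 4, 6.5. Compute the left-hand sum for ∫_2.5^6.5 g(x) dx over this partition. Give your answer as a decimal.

Subinterval widths: 0.25, 1.25, 2.5.
Left endpoints: 2.5, 2.75, 4.
g(2.5) = -29.375, g(2.75) = -42.265625, g(4) = -155.
Sum = Σ Δx_i · g(x_i).
Sum = -447.67578125.

-447.67578125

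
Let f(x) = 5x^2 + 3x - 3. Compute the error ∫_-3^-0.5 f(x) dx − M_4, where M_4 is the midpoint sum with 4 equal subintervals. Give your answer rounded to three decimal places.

0.407

Exact integral: ∫_-3^-0.5 f(x) dx ≈ 24.16667.
M_4 ≈ 23.75977.
Error ≈ 24.16667 − 23.75977 ≈ 0.407.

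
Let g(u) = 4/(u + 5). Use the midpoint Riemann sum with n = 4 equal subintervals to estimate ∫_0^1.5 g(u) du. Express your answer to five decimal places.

Δu = (1.5 − 0)/4 = 0.375.
Midpoints: 0.1875, 0.5625, 0.9375, 1.3125.
g(0.1875) = 64/83, g(0.5625) = 64/89, g(0.9375) = 64/95, g(1.3125) = 64/101.
Sum = Δu · [g(0.1875) + g(0.5625) + g(0.9375) + g(1.3125)].
Sum ≈ 1.04907.

1.04907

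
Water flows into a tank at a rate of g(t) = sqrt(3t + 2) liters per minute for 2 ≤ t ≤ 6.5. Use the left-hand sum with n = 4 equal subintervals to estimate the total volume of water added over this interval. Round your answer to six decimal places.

16.086410

Δt = (6.5 − 2)/4 = 1.125.
Left endpoints: 2, 3.125, 4.25, 5.375.
g(2) ≈ 2.828427, g(3.125) ≈ 3.372684, g(4.25) ≈ 3.840573, g(5.375) ≈ 4.257347.
Sum = Δt · [g(2) + g(3.125) + g(4.25) + g(5.375)].
Sum ≈ 16.086410.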